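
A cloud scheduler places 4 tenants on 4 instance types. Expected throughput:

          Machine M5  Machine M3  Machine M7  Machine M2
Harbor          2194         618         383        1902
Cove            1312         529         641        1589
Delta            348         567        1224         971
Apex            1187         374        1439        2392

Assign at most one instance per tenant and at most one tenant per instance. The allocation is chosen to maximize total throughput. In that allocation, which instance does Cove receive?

Cove receives Machine M3.

Optimal: Harbor→Machine M5 (2194 ops/s), Cove→Machine M3 (529 ops/s), Delta→Machine M7 (1224 ops/s), Apex→Machine M2 (2392 ops/s) — total 2194+529+1224+2392 = 6339 ops/s.
Next-best assignment: Harbor→Machine M5, Cove→Machine M7, Delta→Machine M3, Apex→Machine M2 = 5794 ops/s.
Cove's own top instance is Machine M2 (1589 ops/s), but forcing Cove→Machine M2 and reassigning the rest optimally gives only 5789 ops/s — worse by 550.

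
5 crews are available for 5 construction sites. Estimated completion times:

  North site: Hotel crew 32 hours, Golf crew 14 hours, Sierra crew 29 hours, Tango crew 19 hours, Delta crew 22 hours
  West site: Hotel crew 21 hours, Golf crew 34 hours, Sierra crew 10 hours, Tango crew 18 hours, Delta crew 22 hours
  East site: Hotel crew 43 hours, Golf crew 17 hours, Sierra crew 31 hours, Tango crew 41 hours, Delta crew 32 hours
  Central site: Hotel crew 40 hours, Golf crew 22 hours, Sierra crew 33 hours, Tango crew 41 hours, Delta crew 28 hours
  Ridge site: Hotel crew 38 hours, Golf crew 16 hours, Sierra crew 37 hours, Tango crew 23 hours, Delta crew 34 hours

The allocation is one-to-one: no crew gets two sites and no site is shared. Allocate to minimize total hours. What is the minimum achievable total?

Min total: 110 hours

This is a one-to-one assignment (minimum-cost bipartite matching).
Optimal: Hotel crew→North site (32 hours), Golf crew→East site (17 hours), Sierra crew→West site (10 hours), Tango crew→Ridge site (23 hours), Delta crew→Central site (28 hours) — total 32+17+10+23+28 = 110 hours.
Min-entry greedy (repeatedly take the single cheapest remaining cell) gives 118 hours, worse by 8.
Swapping Sierra crew↔Tango crew (Sierra crew→Ridge site 37 hours, Tango crew→West site 18 hours) adds 22.
Checked against all permutations: 110 hours is optimal.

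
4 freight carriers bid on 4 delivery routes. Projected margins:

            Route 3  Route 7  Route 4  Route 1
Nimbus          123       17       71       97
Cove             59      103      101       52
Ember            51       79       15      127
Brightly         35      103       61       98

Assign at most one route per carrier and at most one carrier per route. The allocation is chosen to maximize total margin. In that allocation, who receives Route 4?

This is the linear assignment problem.
Optimal: Nimbus→Route 3 ($123k), Cove→Route 4 ($101k), Ember→Route 1 ($127k), Brightly→Route 7 ($103k) — total 123+101+127+103 = $454k.
Row-greedy (each carrier in turn takes its best remaining route) gives $414k, worse by 40.
Every other assignment is strictly worse.
Cove's own top route is Route 7 ($103k), but forcing Cove→Route 7 and reassigning the rest optimally gives only $414k — worse by 40.

Cove receives Route 4.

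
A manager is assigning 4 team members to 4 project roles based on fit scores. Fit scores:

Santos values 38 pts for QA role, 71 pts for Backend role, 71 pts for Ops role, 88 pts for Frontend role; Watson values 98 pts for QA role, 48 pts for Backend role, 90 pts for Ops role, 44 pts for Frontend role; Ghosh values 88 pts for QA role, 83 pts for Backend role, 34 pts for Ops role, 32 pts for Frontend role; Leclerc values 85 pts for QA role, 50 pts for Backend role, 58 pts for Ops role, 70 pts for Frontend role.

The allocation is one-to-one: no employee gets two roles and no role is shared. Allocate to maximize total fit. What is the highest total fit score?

Max total: 346 pts

Optimal: Santos→Frontend role (88 pts), Watson→Ops role (90 pts), Ghosh→Backend role (83 pts), Leclerc→QA role (85 pts) — total 88+90+83+85 = 346 pts.
Next-best assignment: Santos→Frontend role, Watson→QA role, Ghosh→Backend role, Leclerc→Ops role = 327 pts.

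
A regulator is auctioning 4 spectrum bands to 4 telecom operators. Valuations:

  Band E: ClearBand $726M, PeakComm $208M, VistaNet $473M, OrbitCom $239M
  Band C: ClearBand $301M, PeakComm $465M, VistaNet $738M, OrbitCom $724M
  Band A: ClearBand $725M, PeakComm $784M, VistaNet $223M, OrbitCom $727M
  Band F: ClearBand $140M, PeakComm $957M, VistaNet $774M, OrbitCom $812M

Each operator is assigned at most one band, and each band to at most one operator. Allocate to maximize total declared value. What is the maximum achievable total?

Max total: $3148M

Optimal: ClearBand→Band E ($726M), PeakComm→Band F ($957M), VistaNet→Band C ($738M), OrbitCom→Band A ($727M) — total 726+957+738+727 = $3148M.
Column-greedy (each band in turn goes to its best remaining operator) gives $3060M, worse by 88.
Checked against all permutations: $3148M is optimal.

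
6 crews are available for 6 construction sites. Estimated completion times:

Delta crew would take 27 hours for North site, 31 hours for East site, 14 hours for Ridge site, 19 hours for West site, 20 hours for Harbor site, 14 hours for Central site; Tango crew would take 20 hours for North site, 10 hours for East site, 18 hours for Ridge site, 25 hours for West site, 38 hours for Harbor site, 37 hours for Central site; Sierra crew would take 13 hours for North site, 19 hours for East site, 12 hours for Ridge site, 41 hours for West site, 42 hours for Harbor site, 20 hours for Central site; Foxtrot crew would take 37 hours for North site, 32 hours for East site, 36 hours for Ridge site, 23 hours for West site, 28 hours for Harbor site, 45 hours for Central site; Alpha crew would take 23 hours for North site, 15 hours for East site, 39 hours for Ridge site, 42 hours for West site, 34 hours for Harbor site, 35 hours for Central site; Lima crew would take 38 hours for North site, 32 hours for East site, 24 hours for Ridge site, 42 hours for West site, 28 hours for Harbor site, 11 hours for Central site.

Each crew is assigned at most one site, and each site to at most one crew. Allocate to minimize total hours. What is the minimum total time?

Treat this as an assignment problem: match each crew to one site.
Optimal: Delta crew→Harbor site (20 hours), Tango crew→East site (10 hours), Sierra crew→Ridge site (12 hours), Foxtrot crew→West site (23 hours), Alpha crew→North site (23 hours), Lima crew→Central site (11 hours) — total 20+10+12+23+23+11 = 99 hours.
Min-entry greedy (repeatedly take the single cheapest remaining cell) gives 103 hours, worse by 4.
Next-best assignment: Delta crew→Harbor site, Tango crew→Ridge site, Sierra crew→North site, Foxtrot crew→West site, Alpha crew→East site, Lima crew→Central site = 100 hours.

Minimum total: 99 hours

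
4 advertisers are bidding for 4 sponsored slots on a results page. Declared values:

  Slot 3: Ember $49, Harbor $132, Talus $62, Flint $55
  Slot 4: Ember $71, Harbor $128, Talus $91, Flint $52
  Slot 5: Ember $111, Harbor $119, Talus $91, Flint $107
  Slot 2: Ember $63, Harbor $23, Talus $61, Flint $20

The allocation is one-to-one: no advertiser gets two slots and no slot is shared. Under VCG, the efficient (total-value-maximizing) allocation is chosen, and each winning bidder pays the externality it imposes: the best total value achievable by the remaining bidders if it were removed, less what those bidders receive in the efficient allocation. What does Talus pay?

Talus pays $8.

Efficient allocation: Ember→Slot 2 ($63), Harbor→Slot 3 ($132), Talus→Slot 4 ($91), Flint→Slot 5 ($107); total welfare W = $393.
Talus receives Slot 4 at value $91, so the others get W − 91 = $302.
Without Talus: best allocation of the remaining 3 bidders over all 4 slots is Ember→Slot 4 ($71), Harbor→Slot 3 ($132), Flint→Slot 5 ($107), total $310.
VCG payment = (others' best without Talus) − (others' welfare with Talus) = 310 − 302 = $8.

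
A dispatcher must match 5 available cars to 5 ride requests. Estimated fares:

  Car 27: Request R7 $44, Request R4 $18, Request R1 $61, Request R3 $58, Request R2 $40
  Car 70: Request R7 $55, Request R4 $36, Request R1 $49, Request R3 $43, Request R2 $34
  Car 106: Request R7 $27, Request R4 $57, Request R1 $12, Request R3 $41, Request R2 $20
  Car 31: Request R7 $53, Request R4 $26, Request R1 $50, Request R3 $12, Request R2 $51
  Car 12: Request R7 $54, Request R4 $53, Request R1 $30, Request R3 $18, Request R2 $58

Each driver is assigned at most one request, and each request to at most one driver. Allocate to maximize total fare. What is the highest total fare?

Max total: $278

Treat this as an assignment problem: match each driver to one request.
Optimal: Car 27→Request R3 ($58), Car 70→Request R7 ($55), Car 106→Request R4 ($57), Car 31→Request R1 ($50), Car 12→Request R2 ($58) — total 58+55+57+50+58 = $278.
Max-entry greedy (repeatedly take the single best remaining cell) gives $243, worse by 35.
Swapping Car 31↔Car 70 (Car 31→Request R7 $53, Car 70→Request R1 $49) loses 3.
No other one-to-one assignment exceeds $278.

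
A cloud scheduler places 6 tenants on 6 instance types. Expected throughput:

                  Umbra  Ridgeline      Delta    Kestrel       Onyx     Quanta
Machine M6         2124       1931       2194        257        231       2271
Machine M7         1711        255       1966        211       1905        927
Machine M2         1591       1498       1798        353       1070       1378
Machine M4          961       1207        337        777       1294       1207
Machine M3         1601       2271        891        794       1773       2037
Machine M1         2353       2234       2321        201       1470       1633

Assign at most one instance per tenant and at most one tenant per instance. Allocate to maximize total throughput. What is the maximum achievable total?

Optimal: Umbra→Machine M1 (2353 ops/s), Ridgeline→Machine M3 (2271 ops/s), Delta→Machine M2 (1798 ops/s), Kestrel→Machine M4 (777 ops/s), Onyx→Machine M7 (1905 ops/s), Quanta→Machine M6 (2271 ops/s) — total 2353+2271+1798+777+1905+2271 = 11375 ops/s.
Row-greedy (each tenant in turn takes its best remaining instance) gives 10878 ops/s, worse by 497.
Next-best assignment: Umbra→Machine M2, Ridgeline→Machine M3, Delta→Machine M1, Kestrel→Machine M4, Onyx→Machine M7, Quanta→Machine M6 = 11136 ops/s.
No other one-to-one assignment exceeds 11375 ops/s.

Maximum total: 11375 ops/s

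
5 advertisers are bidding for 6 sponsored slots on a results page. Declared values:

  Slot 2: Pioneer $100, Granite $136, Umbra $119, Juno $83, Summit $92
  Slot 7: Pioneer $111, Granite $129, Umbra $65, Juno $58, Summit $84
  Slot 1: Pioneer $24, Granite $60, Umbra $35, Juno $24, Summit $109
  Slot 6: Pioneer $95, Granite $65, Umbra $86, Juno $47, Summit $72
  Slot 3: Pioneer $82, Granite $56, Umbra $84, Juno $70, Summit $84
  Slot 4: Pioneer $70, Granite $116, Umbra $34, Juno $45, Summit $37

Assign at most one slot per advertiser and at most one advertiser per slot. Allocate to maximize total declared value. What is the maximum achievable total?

Optimal: Pioneer→Slot 7 ($111), Granite→Slot 4 ($116), Umbra→Slot 2 ($119), Juno→Slot 3 ($70), Summit→Slot 1 ($109) — total 111+116+119+70+109 = $525.
Row-greedy (each advertiser in turn takes its best remaining slot) gives $512, worse by 13.
Next-best assignment: Pioneer→Slot 6, Granite→Slot 7, Umbra→Slot 2, Juno→Slot 3, Summit→Slot 1 = $522.

Maximum total: $525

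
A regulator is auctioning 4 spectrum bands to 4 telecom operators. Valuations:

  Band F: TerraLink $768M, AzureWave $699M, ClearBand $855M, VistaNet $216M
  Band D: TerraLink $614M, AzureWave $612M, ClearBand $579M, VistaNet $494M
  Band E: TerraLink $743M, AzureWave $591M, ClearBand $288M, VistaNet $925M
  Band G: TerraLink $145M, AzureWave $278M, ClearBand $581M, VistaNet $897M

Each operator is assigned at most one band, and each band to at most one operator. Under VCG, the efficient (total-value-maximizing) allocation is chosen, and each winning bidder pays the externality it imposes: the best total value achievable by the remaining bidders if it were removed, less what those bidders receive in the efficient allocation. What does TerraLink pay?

Efficient allocation: TerraLink→Band E ($743M), AzureWave→Band D ($612M), ClearBand→Band F ($855M), VistaNet→Band G ($897M); total welfare W = $3107M.
TerraLink receives Band E at value $743M, so the others get W − 743 = $2364M.
Without TerraLink: best allocation of the remaining 3 bidders over all 4 bands is AzureWave→Band D ($612M), ClearBand→Band F ($855M), VistaNet→Band E ($925M), total $2392M.
VCG payment = (others' best without TerraLink) − (others' welfare with TerraLink) = 2392 − 2364 = $28M.

TerraLink pays $28M.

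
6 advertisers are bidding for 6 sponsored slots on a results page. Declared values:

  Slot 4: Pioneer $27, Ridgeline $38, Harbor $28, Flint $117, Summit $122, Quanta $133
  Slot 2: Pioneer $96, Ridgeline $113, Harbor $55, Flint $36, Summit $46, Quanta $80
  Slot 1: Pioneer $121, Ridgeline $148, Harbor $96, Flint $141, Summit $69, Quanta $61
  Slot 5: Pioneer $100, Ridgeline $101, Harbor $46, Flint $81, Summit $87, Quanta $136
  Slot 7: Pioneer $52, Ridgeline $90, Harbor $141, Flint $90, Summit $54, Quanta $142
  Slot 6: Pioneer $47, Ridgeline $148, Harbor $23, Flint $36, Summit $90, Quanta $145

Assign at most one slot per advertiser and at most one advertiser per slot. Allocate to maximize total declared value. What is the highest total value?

Optimal: Pioneer→Slot 2 ($96), Ridgeline→Slot 6 ($148), Harbor→Slot 7 ($141), Flint→Slot 1 ($141), Summit→Slot 4 ($122), Quanta→Slot 5 ($136) — total 96+148+141+141+122+136 = $784.
Row-greedy (each advertiser in turn takes its best remaining slot) gives $694, worse by 90.
Swapping Flint↔Ridgeline (Flint→Slot 6 $36, Ridgeline→Slot 1 $148) loses 105.
Every other assignment is strictly worse.

Maximum total: $784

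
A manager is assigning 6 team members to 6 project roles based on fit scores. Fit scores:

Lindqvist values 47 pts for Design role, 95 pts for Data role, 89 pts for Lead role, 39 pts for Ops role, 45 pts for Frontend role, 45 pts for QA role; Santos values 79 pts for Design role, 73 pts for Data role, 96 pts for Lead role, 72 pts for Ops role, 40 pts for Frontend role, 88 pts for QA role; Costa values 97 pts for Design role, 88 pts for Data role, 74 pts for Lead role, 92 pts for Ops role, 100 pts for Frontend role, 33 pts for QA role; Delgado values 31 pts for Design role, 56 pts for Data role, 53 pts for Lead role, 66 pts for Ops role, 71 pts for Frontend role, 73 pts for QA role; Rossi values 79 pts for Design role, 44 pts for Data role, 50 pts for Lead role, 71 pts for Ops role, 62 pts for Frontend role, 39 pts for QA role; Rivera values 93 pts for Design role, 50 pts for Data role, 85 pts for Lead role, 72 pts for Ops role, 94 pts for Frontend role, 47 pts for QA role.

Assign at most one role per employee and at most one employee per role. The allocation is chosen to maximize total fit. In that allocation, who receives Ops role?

Costa receives Ops role.

Optimal: Lindqvist→Data role (95 pts), Santos→Lead role (96 pts), Costa→Ops role (92 pts), Delgado→QA role (73 pts), Rossi→Design role (79 pts), Rivera→Frontend role (94 pts) — total 95+96+92+73+79+94 = 529 pts.
Max-entry greedy (repeatedly take the single best remaining cell) gives 528 pts, worse by 1.
Every other assignment is strictly worse.
Costa's own top role is Frontend role (100 pts), but forcing Costa→Frontend role and reassigning the rest optimally gives only 528 pts — worse by 1.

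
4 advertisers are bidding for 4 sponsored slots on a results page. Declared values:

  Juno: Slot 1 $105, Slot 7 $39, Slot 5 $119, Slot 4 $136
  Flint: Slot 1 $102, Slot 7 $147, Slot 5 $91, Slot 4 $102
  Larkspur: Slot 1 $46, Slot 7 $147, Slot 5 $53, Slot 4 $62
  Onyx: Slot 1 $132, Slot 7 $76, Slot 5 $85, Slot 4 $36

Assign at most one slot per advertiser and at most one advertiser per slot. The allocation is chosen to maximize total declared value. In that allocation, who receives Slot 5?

Flint receives Slot 5.

Optimal: Juno→Slot 4 ($136), Flint→Slot 5 ($91), Larkspur→Slot 7 ($147), Onyx→Slot 1 ($132) — total 136+91+147+132 = $506.
Max-entry greedy (repeatedly take the single best remaining cell) gives $468, worse by 38.
Flint's own top slot is Slot 7 ($147), but forcing Flint→Slot 7 and reassigning the rest optimally gives only $468 — worse by 38.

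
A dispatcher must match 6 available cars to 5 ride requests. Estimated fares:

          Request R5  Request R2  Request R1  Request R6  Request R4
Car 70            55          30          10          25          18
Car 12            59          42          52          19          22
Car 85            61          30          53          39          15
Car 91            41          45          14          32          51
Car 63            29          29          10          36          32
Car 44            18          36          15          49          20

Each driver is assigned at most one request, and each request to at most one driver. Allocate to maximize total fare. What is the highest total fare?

Optimal: Car 70→Request R5 ($55), Car 12→Request R2 ($42), Car 85→Request R1 ($53), Car 44→Request R6 ($49), Car 91→Request R4 ($51) — total 55+42+53+49+51 = $250.
Max-entry greedy (repeatedly take the single best remaining cell) gives $243, worse by 7.
Swapping Car 70↔Car 12 (Car 70→Request R2 $30, Car 12→Request R5 $59) loses 8.

Max total: $250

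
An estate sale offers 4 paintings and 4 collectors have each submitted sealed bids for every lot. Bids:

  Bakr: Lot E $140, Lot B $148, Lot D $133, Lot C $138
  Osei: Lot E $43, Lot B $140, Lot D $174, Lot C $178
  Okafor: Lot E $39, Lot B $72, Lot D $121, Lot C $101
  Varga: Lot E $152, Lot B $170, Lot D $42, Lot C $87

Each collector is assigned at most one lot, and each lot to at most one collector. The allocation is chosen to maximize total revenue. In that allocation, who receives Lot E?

Optimal: Bakr→Lot E ($140), Osei→Lot C ($178), Okafor→Lot D ($121), Varga→Lot B ($170) — total 140+178+121+170 = $609.
Row-greedy (each collector in turn takes its best remaining lot) gives $599, worse by 10.
Next-best assignment: Bakr→Lot B, Osei→Lot C, Okafor→Lot D, Varga→Lot E = $599.
Bakr's own top lot is Lot B ($148), but forcing Bakr→Lot B and reassigning the rest optimally gives only $599 — worse by 10.

Bakr receives Lot E.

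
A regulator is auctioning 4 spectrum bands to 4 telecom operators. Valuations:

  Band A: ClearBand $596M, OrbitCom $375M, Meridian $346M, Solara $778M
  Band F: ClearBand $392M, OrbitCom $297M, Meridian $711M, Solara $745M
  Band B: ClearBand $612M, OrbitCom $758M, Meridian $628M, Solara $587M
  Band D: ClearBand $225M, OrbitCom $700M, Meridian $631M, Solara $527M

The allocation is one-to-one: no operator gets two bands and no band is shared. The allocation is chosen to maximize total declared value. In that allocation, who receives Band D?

OrbitCom receives Band D.

Optimal: ClearBand→Band B ($612M), OrbitCom→Band D ($700M), Meridian→Band F ($711M), Solara→Band A ($778M) — total 612+700+711+778 = $2801M.
Max-entry greedy (repeatedly take the single best remaining cell) gives $2472M, worse by 329.
Next-best assignment: ClearBand→Band A, OrbitCom→Band B, Meridian→Band D, Solara→Band F = $2730M.
Swapping Meridian↔ClearBand (Meridian→Band B $628M, ClearBand→Band F $392M) loses 303.
OrbitCom's own top band is Band B ($758M), but forcing OrbitCom→Band B and reassigning the rest optimally gives only $2730M — worse by 71.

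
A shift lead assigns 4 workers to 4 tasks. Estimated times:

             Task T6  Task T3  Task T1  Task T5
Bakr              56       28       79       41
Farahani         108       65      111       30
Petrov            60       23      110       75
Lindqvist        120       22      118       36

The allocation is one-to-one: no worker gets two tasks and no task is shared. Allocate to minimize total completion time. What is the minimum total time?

Min total: 191 min

Optimal: Bakr→Task T1 (79 min), Farahani→Task T5 (30 min), Petrov→Task T6 (60 min), Lindqvist→Task T3 (22 min) — total 79+30+60+22 = 191 min.
Row-greedy (each worker in turn takes its cheapest remaining task) gives 236 min, worse by 45.
Next-best assignment: Bakr→Task T6, Farahani→Task T5, Petrov→Task T1, Lindqvist→Task T3 = 218 min.
Swapping Farahani↔Petrov (Farahani→Task T6 108 min, Petrov→Task T5 75 min) adds 93.
No other one-to-one assignment undercuts 191 min.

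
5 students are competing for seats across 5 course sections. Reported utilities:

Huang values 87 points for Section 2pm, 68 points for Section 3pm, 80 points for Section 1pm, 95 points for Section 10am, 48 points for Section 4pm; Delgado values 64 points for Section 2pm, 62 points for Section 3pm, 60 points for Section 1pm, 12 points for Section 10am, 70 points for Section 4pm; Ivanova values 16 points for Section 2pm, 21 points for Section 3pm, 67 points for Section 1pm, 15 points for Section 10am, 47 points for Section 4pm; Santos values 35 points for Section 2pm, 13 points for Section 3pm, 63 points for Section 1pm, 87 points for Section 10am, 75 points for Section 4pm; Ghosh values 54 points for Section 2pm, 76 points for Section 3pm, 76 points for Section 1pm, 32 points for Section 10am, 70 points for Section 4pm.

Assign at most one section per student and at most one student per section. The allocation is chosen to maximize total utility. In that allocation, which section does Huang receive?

Huang receives Section 2pm.

This is the linear assignment problem.
Optimal: Huang→Section 2pm (87 points), Delgado→Section 4pm (70 points), Ivanova→Section 1pm (67 points), Santos→Section 10am (87 points), Ghosh→Section 3pm (76 points) — total 87+70+67+87+76 = 387 points.
Row-greedy (each student in turn takes its best remaining section) gives 343 points, worse by 44.
Huang's own top section is Section 10am (95 points), but forcing Huang→Section 10am and reassigning the rest optimally gives only 377 points — worse by 10.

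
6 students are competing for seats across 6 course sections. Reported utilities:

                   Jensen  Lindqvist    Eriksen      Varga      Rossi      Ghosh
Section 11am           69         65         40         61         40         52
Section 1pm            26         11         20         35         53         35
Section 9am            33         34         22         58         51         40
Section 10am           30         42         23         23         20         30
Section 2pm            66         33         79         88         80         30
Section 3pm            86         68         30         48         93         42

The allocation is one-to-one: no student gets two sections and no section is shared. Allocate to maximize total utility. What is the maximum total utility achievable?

Max total: 376 points

This is the linear assignment problem.
Optimal: Jensen→Section 11am (69 points), Lindqvist→Section 10am (42 points), Eriksen→Section 2pm (79 points), Varga→Section 9am (58 points), Rossi→Section 3pm (93 points), Ghosh→Section 1pm (35 points) — total 69+42+79+58+93+35 = 376 points.
Column-greedy (each section in turn goes to its best remaining student) gives 343 points, worse by 33.
Swapping Eriksen↔Jensen (Eriksen→Section 11am 40 points, Jensen→Section 2pm 66 points) loses 42.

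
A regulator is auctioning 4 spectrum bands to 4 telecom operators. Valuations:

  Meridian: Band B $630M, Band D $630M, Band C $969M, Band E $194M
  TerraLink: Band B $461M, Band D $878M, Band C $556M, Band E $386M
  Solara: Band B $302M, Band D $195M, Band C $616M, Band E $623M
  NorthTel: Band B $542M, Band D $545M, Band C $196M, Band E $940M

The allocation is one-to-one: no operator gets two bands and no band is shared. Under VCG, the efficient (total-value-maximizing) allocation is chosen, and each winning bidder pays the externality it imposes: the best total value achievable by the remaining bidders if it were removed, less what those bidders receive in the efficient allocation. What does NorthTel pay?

Efficient allocation: Meridian→Band C ($969M), TerraLink→Band D ($878M), Solara→Band B ($302M), NorthTel→Band E ($940M); total welfare W = $3089M.
NorthTel receives Band E at value $940M, so the others get W − 940 = $2149M.
Without NorthTel: best allocation of the remaining 3 bidders over all 4 bands is Meridian→Band C ($969M), TerraLink→Band D ($878M), Solara→Band E ($623M), total $2470M.
VCG payment = (others' best without NorthTel) − (others' welfare with NorthTel) = 2470 − 2149 = $321M.

NorthTel pays $321M.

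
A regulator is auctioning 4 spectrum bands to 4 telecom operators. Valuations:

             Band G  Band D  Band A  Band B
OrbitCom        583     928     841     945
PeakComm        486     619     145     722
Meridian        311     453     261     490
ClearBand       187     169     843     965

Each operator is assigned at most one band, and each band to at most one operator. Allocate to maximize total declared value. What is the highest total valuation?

Maximum total: $2804M

Optimal: OrbitCom→Band D ($928M), PeakComm→Band B ($722M), Meridian→Band G ($311M), ClearBand→Band A ($843M) — total 928+722+311+843 = $2804M.
Row-greedy (each operator in turn takes its best remaining band) gives $2718M, worse by 86.
Checked against all permutations: $2804M is optimal.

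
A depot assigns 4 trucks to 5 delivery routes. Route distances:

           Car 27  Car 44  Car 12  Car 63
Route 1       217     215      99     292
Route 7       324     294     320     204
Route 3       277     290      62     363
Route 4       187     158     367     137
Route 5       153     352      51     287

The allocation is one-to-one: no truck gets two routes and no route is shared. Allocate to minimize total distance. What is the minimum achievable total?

Minimum total: 567 km

Optimal: Car 27→Route 5 (153 km), Car 44→Route 1 (215 km), Car 12→Route 3 (62 km), Car 63→Route 4 (137 km) — total 153+215+62+137 = 567 km.
Column-greedy (each route in turn goes to its cheapest remaining truck) gives 738 km, worse by 171.
Next-best assignment: Car 27→Route 5, Car 44→Route 4, Car 12→Route 3, Car 63→Route 7 = 577 km.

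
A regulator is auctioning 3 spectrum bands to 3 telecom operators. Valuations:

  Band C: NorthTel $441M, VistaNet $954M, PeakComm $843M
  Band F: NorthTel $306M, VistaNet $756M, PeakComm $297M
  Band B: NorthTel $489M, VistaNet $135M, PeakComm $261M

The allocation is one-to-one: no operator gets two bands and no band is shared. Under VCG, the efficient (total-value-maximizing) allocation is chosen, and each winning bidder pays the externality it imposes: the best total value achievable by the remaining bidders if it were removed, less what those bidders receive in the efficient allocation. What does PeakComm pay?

PeakComm pays $198M.

Efficient allocation: NorthTel→Band B ($489M), VistaNet→Band F ($756M), PeakComm→Band C ($843M); total welfare W = $2088M.
PeakComm receives Band C at value $843M, so the others get W − 843 = $1245M.
Without PeakComm: best allocation of the remaining 2 bidders over all 3 bands is NorthTel→Band B ($489M), VistaNet→Band C ($954M), total $1443M.
VCG payment = (others' best without PeakComm) − (others' welfare with PeakComm) = 1443 − 1245 = $198M.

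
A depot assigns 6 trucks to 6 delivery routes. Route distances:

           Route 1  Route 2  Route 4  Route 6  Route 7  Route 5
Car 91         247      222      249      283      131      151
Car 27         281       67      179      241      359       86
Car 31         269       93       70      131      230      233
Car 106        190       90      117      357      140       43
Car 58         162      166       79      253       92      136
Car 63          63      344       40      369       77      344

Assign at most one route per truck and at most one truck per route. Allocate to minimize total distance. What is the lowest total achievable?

Minimum total: 514 km

Optimal: Car 91→Route 7 (131 km), Car 27→Route 2 (67 km), Car 31→Route 6 (131 km), Car 106→Route 5 (43 km), Car 58→Route 4 (79 km), Car 63→Route 1 (63 km) — total 131+67+131+43+79+63 = 514 km.
Next-best assignment: Car 91→Route 7, Car 27→Route 2, Car 31→Route 6, Car 106→Route 5, Car 58→Route 1, Car 63→Route 4 = 574 km.
Swapping Car 91↔Car 58 (Car 91→Route 4 249 km, Car 58→Route 7 92 km) adds 131.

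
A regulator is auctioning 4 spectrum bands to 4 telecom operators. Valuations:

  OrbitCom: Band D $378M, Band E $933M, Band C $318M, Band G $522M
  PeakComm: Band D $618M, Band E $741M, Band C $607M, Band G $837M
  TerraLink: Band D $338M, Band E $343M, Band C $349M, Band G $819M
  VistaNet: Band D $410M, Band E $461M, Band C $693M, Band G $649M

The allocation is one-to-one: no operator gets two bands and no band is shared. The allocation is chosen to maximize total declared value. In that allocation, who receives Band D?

PeakComm receives Band D.

Optimal: OrbitCom→Band E ($933M), PeakComm→Band D ($618M), TerraLink→Band G ($819M), VistaNet→Band C ($693M) — total 933+618+819+693 = $3063M.
Next-best assignment: OrbitCom→Band E, PeakComm→Band G, TerraLink→Band D, VistaNet→Band C = $2801M.
PeakComm's own top band is Band G ($837M), but forcing PeakComm→Band G and reassigning the rest optimally gives only $2801M — worse by 262.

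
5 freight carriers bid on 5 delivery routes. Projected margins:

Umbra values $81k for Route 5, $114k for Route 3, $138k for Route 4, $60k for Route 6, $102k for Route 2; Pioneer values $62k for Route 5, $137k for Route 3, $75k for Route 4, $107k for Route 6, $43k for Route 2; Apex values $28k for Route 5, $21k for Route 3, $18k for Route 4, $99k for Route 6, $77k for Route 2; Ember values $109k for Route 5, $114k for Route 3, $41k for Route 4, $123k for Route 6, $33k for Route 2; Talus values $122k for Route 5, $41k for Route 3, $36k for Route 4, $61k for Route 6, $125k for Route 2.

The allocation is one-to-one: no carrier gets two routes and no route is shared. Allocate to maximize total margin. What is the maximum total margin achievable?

Optimal: Umbra→Route 4 ($138k), Pioneer→Route 3 ($137k), Apex→Route 6 ($99k), Ember→Route 5 ($109k), Talus→Route 2 ($125k) — total 138+137+99+109+125 = $608k.
Max-entry greedy (repeatedly take the single best remaining cell) gives $551k, worse by 57.
Swapping Talus↔Pioneer (Talus→Route 3 $41k, Pioneer→Route 2 $43k) loses 178.

Max total: $608k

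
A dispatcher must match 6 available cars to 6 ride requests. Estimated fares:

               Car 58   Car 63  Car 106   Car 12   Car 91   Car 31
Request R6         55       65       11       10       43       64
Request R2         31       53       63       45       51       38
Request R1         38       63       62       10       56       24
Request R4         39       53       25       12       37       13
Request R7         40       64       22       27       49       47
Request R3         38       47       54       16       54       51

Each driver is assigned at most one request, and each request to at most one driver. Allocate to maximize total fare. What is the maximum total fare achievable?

This is a one-to-one assignment (maximum-weight bipartite matching).
Optimal: Car 58→Request R4 ($39), Car 63→Request R7 ($64), Car 106→Request R1 ($62), Car 12→Request R2 ($45), Car 91→Request R3 ($54), Car 31→Request R6 ($64) — total 39+64+62+45+54+64 = $328.
Column-greedy (each request in turn goes to its best remaining driver) gives $286, worse by 42.
Next-best assignment: Car 58→Request R4, Car 63→Request R7, Car 106→Request R3, Car 12→Request R2, Car 91→Request R1, Car 31→Request R6 = $322.

Max total: $328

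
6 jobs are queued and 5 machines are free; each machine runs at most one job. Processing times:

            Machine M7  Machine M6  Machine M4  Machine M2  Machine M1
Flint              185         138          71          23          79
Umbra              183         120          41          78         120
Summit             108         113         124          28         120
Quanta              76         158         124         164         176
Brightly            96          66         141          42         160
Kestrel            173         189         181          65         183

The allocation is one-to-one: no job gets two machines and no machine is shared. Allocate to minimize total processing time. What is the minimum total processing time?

Minimum total: 290 min

Optimal: Quanta→Machine M7 (76 min), Brightly→Machine M6 (66 min), Umbra→Machine M4 (41 min), Summit→Machine M2 (28 min), Flint→Machine M1 (79 min) — total 76+66+41+28+79 = 290 min.
Column-greedy (each machine in turn goes to its cheapest remaining job) gives 326 min, worse by 36.
Every other assignment is strictly worse.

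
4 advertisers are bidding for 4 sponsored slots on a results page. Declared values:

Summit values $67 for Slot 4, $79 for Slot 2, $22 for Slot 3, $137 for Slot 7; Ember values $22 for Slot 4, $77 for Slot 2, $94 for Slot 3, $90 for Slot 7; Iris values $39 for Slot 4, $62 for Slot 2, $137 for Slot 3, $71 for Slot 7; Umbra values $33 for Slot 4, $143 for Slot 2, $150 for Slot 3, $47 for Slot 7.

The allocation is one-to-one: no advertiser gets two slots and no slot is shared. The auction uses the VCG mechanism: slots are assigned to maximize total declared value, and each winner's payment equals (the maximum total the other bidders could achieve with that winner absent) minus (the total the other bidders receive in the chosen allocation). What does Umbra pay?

Umbra pays $55.

Efficient allocation: Summit→Slot 7 ($137), Ember→Slot 4 ($22), Iris→Slot 3 ($137), Umbra→Slot 2 ($143); total welfare W = $439.
Umbra receives Slot 2 at value $143, so the others get W − 143 = $296.
Without Umbra: best allocation of the remaining 3 bidders over all 4 slots is Summit→Slot 7 ($137), Ember→Slot 2 ($77), Iris→Slot 3 ($137), total $351.
VCG payment = (others' best without Umbra) − (others' welfare with Umbra) = 351 − 296 = $55.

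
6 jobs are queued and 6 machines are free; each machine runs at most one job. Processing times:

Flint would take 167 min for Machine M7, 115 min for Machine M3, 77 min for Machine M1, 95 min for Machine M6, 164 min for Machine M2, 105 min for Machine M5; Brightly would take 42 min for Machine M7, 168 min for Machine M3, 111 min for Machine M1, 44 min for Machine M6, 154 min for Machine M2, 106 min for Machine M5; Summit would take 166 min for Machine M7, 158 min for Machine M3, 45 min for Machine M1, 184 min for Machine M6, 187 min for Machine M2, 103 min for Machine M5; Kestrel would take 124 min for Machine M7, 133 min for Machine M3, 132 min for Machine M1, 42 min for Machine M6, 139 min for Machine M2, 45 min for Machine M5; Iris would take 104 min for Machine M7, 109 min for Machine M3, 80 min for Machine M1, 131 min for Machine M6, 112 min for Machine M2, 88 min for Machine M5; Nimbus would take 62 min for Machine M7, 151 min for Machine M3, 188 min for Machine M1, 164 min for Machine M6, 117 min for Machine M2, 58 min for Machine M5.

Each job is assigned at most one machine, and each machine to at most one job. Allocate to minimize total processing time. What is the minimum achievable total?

Treat this as an assignment problem: match each job to one machine.
Optimal: Flint→Machine M3 (115 min), Brightly→Machine M7 (42 min), Summit→Machine M1 (45 min), Kestrel→Machine M6 (42 min), Iris→Machine M2 (112 min), Nimbus→Machine M5 (58 min) — total 115+42+45+42+112+58 = 414 min.
Swapping Nimbus↔Flint (Nimbus→Machine M3 151 min, Flint→Machine M5 105 min) adds 83.
Checked against all permutations: 414 min is optimal.

Min total: 414 min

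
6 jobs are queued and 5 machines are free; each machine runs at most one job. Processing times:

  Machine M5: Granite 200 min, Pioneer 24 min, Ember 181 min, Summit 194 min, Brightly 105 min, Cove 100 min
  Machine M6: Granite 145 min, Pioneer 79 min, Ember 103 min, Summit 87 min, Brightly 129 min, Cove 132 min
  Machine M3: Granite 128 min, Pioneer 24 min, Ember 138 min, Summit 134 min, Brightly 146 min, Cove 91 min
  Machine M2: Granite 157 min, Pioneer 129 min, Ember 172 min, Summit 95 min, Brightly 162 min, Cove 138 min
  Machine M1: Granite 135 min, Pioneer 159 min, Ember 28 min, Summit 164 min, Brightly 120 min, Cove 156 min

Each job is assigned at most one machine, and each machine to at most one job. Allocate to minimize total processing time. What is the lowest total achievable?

Optimal: Pioneer→Machine M5 (24 min), Brightly→Machine M6 (129 min), Cove→Machine M3 (91 min), Summit→Machine M2 (95 min), Ember→Machine M1 (28 min) — total 24+129+91+95+28 = 367 min.
Column-greedy (each machine in turn goes to its cheapest remaining job) gives 387 min, worse by 20.
Checked against all permutations: 367 min is optimal.

Minimum total: 367 min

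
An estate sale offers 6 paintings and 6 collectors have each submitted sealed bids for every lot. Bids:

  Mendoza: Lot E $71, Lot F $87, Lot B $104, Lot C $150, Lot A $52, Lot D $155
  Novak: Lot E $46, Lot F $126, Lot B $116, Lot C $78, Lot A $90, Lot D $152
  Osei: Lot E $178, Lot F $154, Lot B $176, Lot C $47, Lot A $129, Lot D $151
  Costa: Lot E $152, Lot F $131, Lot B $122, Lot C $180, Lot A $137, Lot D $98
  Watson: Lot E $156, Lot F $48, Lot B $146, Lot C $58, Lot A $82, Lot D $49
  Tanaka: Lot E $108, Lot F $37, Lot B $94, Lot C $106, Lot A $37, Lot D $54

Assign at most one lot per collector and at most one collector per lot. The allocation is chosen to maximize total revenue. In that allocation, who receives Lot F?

Novak receives Lot F.

Optimal: Mendoza→Lot D ($155), Novak→Lot F ($126), Osei→Lot B ($176), Costa→Lot A ($137), Watson→Lot E ($156), Tanaka→Lot C ($106) — total 155+126+176+137+156+106 = $856.
Max-entry greedy (repeatedly take the single best remaining cell) gives $822, worse by 34.
Next-best assignment: Mendoza→Lot D, Novak→Lot F, Osei→Lot E, Costa→Lot A, Watson→Lot B, Tanaka→Lot C = $848.
No other one-to-one assignment exceeds $856.
Novak's own top lot is Lot D ($152), but forcing Novak→Lot D and reassigning the rest optimally gives only $847 — worse by 9.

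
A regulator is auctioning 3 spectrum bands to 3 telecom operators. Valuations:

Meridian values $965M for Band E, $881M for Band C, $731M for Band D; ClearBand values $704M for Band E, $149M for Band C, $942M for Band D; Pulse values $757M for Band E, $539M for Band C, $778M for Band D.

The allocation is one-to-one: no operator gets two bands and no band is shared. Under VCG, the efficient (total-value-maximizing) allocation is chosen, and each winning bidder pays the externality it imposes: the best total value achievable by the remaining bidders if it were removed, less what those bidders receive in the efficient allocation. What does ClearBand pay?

ClearBand pays $105M.

Efficient allocation: Meridian→Band C ($881M), ClearBand→Band D ($942M), Pulse→Band E ($757M); total welfare W = $2580M.
ClearBand receives Band D at value $942M, so the others get W − 942 = $1638M.
Without ClearBand: best allocation of the remaining 2 bidders over all 3 bands is Meridian→Band E ($965M), Pulse→Band D ($778M), total $1743M.
VCG payment = (others' best without ClearBand) − (others' welfare with ClearBand) = 1743 − 1638 = $105M.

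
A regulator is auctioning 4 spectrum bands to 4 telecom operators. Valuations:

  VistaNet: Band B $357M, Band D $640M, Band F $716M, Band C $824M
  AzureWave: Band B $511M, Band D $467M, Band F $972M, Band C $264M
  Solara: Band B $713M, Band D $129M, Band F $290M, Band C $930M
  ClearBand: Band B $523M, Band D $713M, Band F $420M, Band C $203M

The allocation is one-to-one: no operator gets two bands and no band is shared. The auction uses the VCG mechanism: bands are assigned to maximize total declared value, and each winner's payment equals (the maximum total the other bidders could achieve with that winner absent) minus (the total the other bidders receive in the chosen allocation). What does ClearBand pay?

Efficient allocation: VistaNet→Band C ($824M), AzureWave→Band F ($972M), Solara→Band B ($713M), ClearBand→Band D ($713M); total welfare W = $3222M.
ClearBand receives Band D at value $713M, so the others get W − 713 = $2509M.
Without ClearBand: best allocation of the remaining 3 bidders over all 4 bands is VistaNet→Band D ($640M), AzureWave→Band F ($972M), Solara→Band C ($930M), total $2542M.
VCG payment = (others' best without ClearBand) − (others' welfare with ClearBand) = 2542 − 2509 = $33M.

ClearBand pays $33M.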